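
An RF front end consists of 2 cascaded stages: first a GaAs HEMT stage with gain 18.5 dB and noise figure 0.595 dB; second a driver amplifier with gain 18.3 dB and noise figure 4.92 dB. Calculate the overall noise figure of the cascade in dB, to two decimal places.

0.71 dB

Convert to linear (a loss of L dB is a gain of −L dB): F_i = 10^(NF_i/10), G_i = 10^(G_i,dB/10)
  Stage 1: F_1 = 10^(0.595/10) = 1.147, G_1 = 10^(18.5/10) = 70.79
  Stage 2: F_2 = 10^(4.92/10) = 3.105, G_2 = 10^(18.3/10) = 67.61
Friis cascade:
  F = 1.147 + (3.105 − 1)/70.79 = 1.177
NF = 10 log₁₀(1.177) = 0.71 dB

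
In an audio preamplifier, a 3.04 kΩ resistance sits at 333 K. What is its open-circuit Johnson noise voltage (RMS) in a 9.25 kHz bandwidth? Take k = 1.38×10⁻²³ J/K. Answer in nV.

V_n = √(4kTRB)
4kTRB = 4 × 1.38×10⁻²³ × 333 × 3.04×10³ × 9.25×10³ = 5.17×10⁻¹³ V²
V_n = √(5.17×10⁻¹³) = 7.19×10⁻⁷ V = 719 nV

719 nV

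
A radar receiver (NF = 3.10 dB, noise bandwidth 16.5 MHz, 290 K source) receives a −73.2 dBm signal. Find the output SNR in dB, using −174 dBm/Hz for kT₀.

25.5 dB

Noise floor: N = −174 + 10 log₁₀(B) + NF
10 log₁₀(1.65×10⁷) = 72.17 dB
N = −174 + 72.17 + 3.10 = −98.73 dBm
SNR = P_sig − N = −73.2 − (−98.73) = 25.53 dB → 25.5 dB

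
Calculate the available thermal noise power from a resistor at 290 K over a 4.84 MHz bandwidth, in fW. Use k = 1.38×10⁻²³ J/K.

19.4 fW

P_n = kTB = 1.38×10⁻²³ × 290 × 4.84×10⁶ = 1.94×10⁻¹⁴ W = 19.4 fW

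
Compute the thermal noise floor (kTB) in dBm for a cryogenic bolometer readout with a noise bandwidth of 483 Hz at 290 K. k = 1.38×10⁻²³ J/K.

−147.1 dBm

P_n = kTB = 1.38×10⁻²³ × 290 × 4.83×10² = 1.93×10⁻¹⁸ W
In dBm: 10 log₁₀(1.93×10⁻¹⁸ / 10⁻³) = −147.1 dBm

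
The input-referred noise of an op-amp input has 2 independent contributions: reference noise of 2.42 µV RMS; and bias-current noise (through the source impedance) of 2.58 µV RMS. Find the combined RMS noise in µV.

3.54 µV

Uncorrelated sources add in power (mean-square): V_tot = √(ΣV_i²)
V_tot = √[(2.42×10⁻⁶)² + (2.58×10⁻⁶)²] = 3.54×10⁻⁶ V = 3.54 µV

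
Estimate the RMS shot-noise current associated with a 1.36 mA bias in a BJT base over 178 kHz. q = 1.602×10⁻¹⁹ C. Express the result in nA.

8.81 nA

I_n = √(2qI·B)
2qI·B = 2 × 1.602×10⁻¹⁹ × 1.36×10⁻³ × 1.78×10⁵ = 7.76×10⁻¹⁷ A²
I_n = √(7.76×10⁻¹⁷) = 8.81×10⁻⁹ A = 8.81 nA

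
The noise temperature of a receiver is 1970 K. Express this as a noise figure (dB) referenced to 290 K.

8.92 dB

F = 1 + T_e/T₀ = 1 + 1970/290 = 7.7931
NF = 10 log₁₀(7.7931) = 8.92 dB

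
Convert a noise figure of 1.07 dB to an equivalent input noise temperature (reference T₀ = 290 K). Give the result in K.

81.0 K

F = 10^(1.07/10) = 1.27938
T_e = (F − 1)·T₀ = (1.27938 − 1) × 290 = 81.0 K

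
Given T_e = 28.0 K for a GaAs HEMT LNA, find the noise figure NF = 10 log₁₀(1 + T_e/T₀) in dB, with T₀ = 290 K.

F = 1 + T_e/T₀ = 1 + 28.0/290 = 1.09655
NF = 10 log₁₀(1.09655) = 0.400 dB

0.400 dB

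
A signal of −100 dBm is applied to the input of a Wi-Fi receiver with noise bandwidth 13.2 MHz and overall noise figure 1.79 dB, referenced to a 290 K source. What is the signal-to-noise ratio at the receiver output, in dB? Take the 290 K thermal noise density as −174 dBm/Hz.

Noise floor: N = −174 + 10 log₁₀(B) + NF
10 log₁₀(1.32×10⁷) = 71.21 dB
N = −174 + 71.21 + 1.79 = −101.00 dBm
SNR = P_sig − N = −100 − (−101.00) = 1.00 dB → 1.0 dB

1.0 dB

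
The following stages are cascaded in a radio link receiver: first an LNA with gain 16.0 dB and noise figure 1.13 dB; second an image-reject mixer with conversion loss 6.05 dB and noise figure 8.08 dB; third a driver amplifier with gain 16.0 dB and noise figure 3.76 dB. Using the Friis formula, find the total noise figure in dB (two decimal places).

Convert to linear (a loss of L dB is a gain of −L dB): F_i = 10^(NF_i/10), G_i = 10^(G_i,dB/10)
  Stage 1: F_1 = 10^(1.13/10) = 1.297, G_1 = 10^(16.0/10) = 39.81
  Stage 2: F_2 = 10^(8.08/10) = 6.427, G_2 = 10^(−6.05/10) = 0.2483
  Stage 3: F_3 = 10^(3.76/10) = 2.377, G_3 = 10^(16.0/10) = 39.81
Friis cascade:
  F = 1.297 + (6.427 − 1)/39.81 + (2.377 − 1)/9.886 = 1.573
NF = 10 log₁₀(1.573) = 1.97 dB

1.97 dB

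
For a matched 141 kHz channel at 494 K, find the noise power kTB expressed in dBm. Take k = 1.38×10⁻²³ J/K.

P_n = kTB = 1.38×10⁻²³ × 494 × 1.41×10⁵ = 9.61×10⁻¹⁶ W
In dBm: 10 log₁₀(9.61×10⁻¹⁶ / 10⁻³) = −120.2 dBm

−120.2 dBm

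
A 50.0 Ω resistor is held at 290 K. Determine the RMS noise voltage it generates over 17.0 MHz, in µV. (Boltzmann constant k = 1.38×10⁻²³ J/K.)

3.69 µV

V_n = √(4kTRB)
4kTRB = 4 × 1.38×10⁻²³ × 290 × 5.00×10¹ × 1.70×10⁷ = 1.36×10⁻¹¹ V²
V_n = √(1.36×10⁻¹¹) = 3.69×10⁻⁶ V = 3.69 µV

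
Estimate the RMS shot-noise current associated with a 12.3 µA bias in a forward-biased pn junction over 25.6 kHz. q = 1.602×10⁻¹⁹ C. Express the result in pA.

I_n = √(2qI·B)
2qI·B = 2 × 1.602×10⁻¹⁹ × 1.23×10⁻⁵ × 2.56×10⁴ = 1.01×10⁻¹⁹ A²
I_n = √(1.01×10⁻¹⁹) = 3.18×10⁻¹⁰ A = 318 pA

318 pA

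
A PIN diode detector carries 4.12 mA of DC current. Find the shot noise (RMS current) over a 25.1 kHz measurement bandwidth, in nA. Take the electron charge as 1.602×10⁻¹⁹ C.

5.76 nA

I_n = √(2qI·B)
2qI·B = 2 × 1.602×10⁻¹⁹ × 4.12×10⁻³ × 2.51×10⁴ = 3.31×10⁻¹⁷ A²
I_n = √(3.31×10⁻¹⁷) = 5.76×10⁻⁹ A = 5.76 nA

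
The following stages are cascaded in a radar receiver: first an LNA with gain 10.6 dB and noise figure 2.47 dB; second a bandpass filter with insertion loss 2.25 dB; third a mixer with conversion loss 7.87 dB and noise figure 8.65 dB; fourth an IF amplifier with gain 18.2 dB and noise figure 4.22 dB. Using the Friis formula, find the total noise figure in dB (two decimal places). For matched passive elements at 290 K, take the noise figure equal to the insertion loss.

Convert to linear (a loss of L dB is a gain of −L dB): F_i = 10^(NF_i/10), G_i = 10^(G_i,dB/10)
  Stage 1: F_1 = 10^(2.47/10) = 1.766, G_1 = 10^(10.6/10) = 11.48
  Stage 2: F_2 = 10^(2.25/10) = 1.679, G_2 = 10^(−2.25/10) = 0.5957
  Stage 3: F_3 = 10^(8.65/10) = 7.328, G_3 = 10^(−7.87/10) = 0.1633
  Stage 4: F_4 = 10^(4.22/10) = 2.642, G_4 = 10^(18.2/10) = 66.07
Friis cascade:
  F = 1.766 + (1.679 − 1)/11.48 + (7.328 − 1)/6.839 + (2.642 − 1)/1.117 = 4.221
NF = 10 log₁₀(4.221) = 6.25 dB

6.25 dB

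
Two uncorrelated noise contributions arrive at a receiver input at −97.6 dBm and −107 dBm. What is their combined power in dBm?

Convert to linear, add, convert back:
P₁ = 1.74×10⁻¹³ W, P₂ = 2.00×10⁻¹⁴ W
P_tot = 1.94×10⁻¹³ W → 10 log₁₀(P_tot / 10⁻³) = −97.1 dBm

−97.1 dBm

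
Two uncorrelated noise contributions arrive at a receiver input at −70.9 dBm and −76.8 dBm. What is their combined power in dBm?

−69.9 dBm

Convert to linear, add, convert back:
P₁ = 8.13×10⁻¹¹ W, P₂ = 2.09×10⁻¹¹ W
P_tot = 1.02×10⁻¹⁰ W → 10 log₁₀(P_tot / 10⁻³) = −69.9 dBm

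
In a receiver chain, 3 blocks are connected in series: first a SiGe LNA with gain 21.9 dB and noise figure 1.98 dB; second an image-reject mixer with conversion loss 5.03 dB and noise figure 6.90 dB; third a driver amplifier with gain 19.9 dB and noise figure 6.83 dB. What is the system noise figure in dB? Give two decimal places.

Convert to linear (a loss of L dB is a gain of −L dB): F_i = 10^(NF_i/10), G_i = 10^(G_i,dB/10)
  Stage 1: F_1 = 10^(1.98/10) = 1.578, G_1 = 10^(21.9/10) = 154.9
  Stage 2: F_2 = 10^(6.90/10) = 4.898, G_2 = 10^(−5.03/10) = 0.3141
  Stage 3: F_3 = 10^(6.83/10) = 4.819, G_3 = 10^(19.9/10) = 97.72
Friis cascade:
  F = 1.578 + (4.898 − 1)/154.9 + (4.819 − 1)/48.64 = 1.681
NF = 10 log₁₀(1.681) = 2.26 dB

2.26 dB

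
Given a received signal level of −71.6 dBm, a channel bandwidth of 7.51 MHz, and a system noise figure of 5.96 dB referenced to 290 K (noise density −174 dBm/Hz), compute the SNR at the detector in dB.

Noise floor: N = −174 + 10 log₁₀(B) + NF
10 log₁₀(7.51×10⁶) = 68.76 dB
N = −174 + 68.76 + 5.96 = −99.28 dBm
SNR = P_sig − N = −71.6 − (−99.28) = 27.68 dB → 27.7 dB

27.7 dB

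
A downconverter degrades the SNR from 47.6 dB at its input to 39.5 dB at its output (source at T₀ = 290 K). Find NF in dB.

8.1 dB

NF (dB) = SNR_in(dB) − SNR_out(dB) when the source is at T₀
NF = 47.6 − 39.5 = 8.1 dB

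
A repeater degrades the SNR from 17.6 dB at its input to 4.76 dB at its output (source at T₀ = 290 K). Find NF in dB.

NF (dB) = SNR_in(dB) − SNR_out(dB) when the source is at T₀
NF = 17.6 − 4.76 = 12.84 dB

12.84 dB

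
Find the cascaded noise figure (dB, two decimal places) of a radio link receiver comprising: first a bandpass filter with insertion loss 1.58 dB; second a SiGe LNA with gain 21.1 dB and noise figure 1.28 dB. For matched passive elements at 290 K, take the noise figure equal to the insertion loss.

2.86 dB

Convert to linear (a loss of L dB is a gain of −L dB): F_i = 10^(NF_i/10), G_i = 10^(G_i,dB/10)
  Stage 1: F_1 = 10^(1.58/10) = 1.439, G_1 = 10^(−1.58/10) = 0.6950
  Stage 2: F_2 = 10^(1.28/10) = 1.343, G_2 = 10^(21.1/10) = 128.8
Friis cascade:
  F = 1.439 + (1.343 − 1)/0.6950 = 1.932
NF = 10 log₁₀(1.932) = 2.86 dB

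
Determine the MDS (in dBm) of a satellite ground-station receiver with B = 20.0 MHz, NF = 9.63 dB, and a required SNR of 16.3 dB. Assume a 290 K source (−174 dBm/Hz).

−75.1 dBm

Sensitivity = −174 + 10 log₁₀(B) + NF + SNR_min
= −174 + 73.01 + 9.63 + 16.3
= −75.06 dBm → −75.1 dBm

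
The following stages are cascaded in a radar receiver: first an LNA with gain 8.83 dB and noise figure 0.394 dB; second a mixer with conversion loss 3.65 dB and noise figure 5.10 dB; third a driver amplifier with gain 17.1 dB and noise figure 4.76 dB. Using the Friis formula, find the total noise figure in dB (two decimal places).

Convert to linear (a loss of L dB is a gain of −L dB): F_i = 10^(NF_i/10), G_i = 10^(G_i,dB/10)
  Stage 1: F_1 = 10^(0.394/10) = 1.095, G_1 = 10^(8.83/10) = 7.638
  Stage 2: F_2 = 10^(5.10/10) = 3.236, G_2 = 10^(−3.65/10) = 0.4315
  Stage 3: F_3 = 10^(4.76/10) = 2.992, G_3 = 10^(17.1/10) = 51.29
Friis cascade:
  F = 1.095 + (3.236 − 1)/7.638 + (2.992 − 1)/3.296 = 1.992
NF = 10 log₁₀(1.992) = 2.99 dB

2.99 dB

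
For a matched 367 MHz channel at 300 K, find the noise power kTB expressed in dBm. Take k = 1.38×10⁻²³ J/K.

P_n = kTB = 1.38×10⁻²³ × 300 × 3.67×10⁸ = 1.52×10⁻¹² W
In dBm: 10 log₁₀(1.52×10⁻¹² / 10⁻³) = −88.2 dBm

−88.2 dBm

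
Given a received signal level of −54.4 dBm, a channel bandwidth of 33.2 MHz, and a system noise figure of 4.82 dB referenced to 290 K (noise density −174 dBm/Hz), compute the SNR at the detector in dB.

39.6 dB

Noise floor: N = −174 + 10 log₁₀(B) + NF
10 log₁₀(3.32×10⁷) = 75.21 dB
N = −174 + 75.21 + 4.82 = −93.97 dBm
SNR = P_sig − N = −54.4 − (−93.97) = 39.57 dB → 39.6 dB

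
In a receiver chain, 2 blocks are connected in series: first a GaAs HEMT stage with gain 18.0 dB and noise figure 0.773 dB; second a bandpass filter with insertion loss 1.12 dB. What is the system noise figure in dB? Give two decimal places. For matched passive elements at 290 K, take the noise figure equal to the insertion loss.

Convert to linear (a loss of L dB is a gain of −L dB): F_i = 10^(NF_i/10), G_i = 10^(G_i,dB/10)
  Stage 1: F_1 = 10^(0.773/10) = 1.195, G_1 = 10^(18.0/10) = 63.10
  Stage 2: F_2 = 10^(1.12/10) = 1.294, G_2 = 10^(−1.12/10) = 0.7727
Friis cascade:
  F = 1.195 + (1.294 − 1)/63.10 = 1.199
NF = 10 log₁₀(1.199) = 0.79 dB

0.79 dB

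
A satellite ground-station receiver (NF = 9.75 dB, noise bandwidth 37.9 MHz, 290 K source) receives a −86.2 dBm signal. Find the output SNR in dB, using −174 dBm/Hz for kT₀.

2.3 dB

Noise floor: N = −174 + 10 log₁₀(B) + NF
10 log₁₀(3.79×10⁷) = 75.79 dB
N = −174 + 75.79 + 9.75 = −88.46 dBm
SNR = P_sig − N = −86.2 − (−88.46) = 2.26 dB → 2.3 dB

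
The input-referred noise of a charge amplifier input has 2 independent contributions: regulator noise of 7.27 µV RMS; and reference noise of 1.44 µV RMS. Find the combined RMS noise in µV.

7.41 µV

Uncorrelated sources add in power (mean-square): V_tot = √(ΣV_i²)
V_tot = √[(7.27×10⁻⁶)² + (1.44×10⁻⁶)²] = 7.41×10⁻⁶ V = 7.41 µV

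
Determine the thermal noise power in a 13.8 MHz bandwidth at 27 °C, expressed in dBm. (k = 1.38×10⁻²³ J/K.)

T = 27 °C + 273.15 = 300.15 K
P_n = kTB = 1.38×10⁻²³ × 300.15 × 1.38×10⁷ = 5.72×10⁻¹⁴ W
In dBm: 10 log₁₀(5.72×10⁻¹⁴ / 10⁻³) = −102.4 dBm

−102.4 dBm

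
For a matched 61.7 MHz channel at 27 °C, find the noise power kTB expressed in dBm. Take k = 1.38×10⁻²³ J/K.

T = 27 °C + 273.15 = 300.15 K
P_n = kTB = 1.38×10⁻²³ × 300.15 × 6.17×10⁷ = 2.56×10⁻¹³ W
In dBm: 10 log₁₀(2.56×10⁻¹³ / 10⁻³) = −95.9 dBm

−95.9 dBm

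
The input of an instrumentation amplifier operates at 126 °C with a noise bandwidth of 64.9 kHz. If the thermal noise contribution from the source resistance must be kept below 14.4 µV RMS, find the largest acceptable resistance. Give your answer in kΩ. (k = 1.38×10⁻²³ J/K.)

T = 126 °C + 273.15 = 399.15 K
Johnson–Nyquist: V_n = √(4kTRB) ⇒ R = V_n² / (4kTB)
4kTB = 4 × 1.38×10⁻²³ × 399.15 × 6.49×10⁴ = 1.43×10⁻¹⁵
R = (1.44×10⁻⁵)² / 1.43×10⁻¹⁵ = 1.45×10⁵ Ω = 145 kΩ

145 kΩ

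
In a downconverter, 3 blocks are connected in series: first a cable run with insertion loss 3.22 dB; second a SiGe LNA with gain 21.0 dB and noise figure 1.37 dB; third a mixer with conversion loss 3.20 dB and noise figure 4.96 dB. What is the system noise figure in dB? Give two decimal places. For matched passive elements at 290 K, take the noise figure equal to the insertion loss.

Convert to linear (a loss of L dB is a gain of −L dB): F_i = 10^(NF_i/10), G_i = 10^(G_i,dB/10)
  Stage 1: F_1 = 10^(3.22/10) = 2.099, G_1 = 10^(−3.22/10) = 0.4764
  Stage 2: F_2 = 10^(1.37/10) = 1.371, G_2 = 10^(21.0/10) = 125.9
  Stage 3: F_3 = 10^(4.96/10) = 3.133, G_3 = 10^(−3.20/10) = 0.4786
Friis cascade:
  F = 2.099 + (1.371 − 1)/0.4764 + (3.133 − 1)/59.98 = 2.913
NF = 10 log₁₀(2.913) = 4.64 dB

4.64 dB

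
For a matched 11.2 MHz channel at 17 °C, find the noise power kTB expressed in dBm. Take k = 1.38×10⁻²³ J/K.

−103.5 dBm

T = 17 °C + 273.15 = 290.15 K
P_n = kTB = 1.38×10⁻²³ × 290.15 × 1.12×10⁷ = 4.48×10⁻¹⁴ W
In dBm: 10 log₁₀(4.48×10⁻¹⁴ / 10⁻³) = −103.5 dBm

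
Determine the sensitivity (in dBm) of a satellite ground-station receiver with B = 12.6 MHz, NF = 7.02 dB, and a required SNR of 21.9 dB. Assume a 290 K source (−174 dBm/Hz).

−74.1 dBm

Sensitivity = −174 + 10 log₁₀(B) + NF + SNR_min
= −174 + 71 + 7.02 + 21.9
= −74.08 dBm → −74.1 dBm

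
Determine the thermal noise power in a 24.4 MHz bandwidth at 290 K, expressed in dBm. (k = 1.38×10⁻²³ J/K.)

−100.1 dBm

P_n = kTB = 1.38×10⁻²³ × 290 × 2.44×10⁷ = 9.76×10⁻¹⁴ W
In dBm: 10 log₁₀(9.76×10⁻¹⁴ / 10⁻³) = −100.1 dBm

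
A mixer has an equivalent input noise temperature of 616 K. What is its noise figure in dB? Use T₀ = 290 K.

F = 1 + T_e/T₀ = 1 + 616/290 = 3.12414
NF = 10 log₁₀(3.12414) = 4.95 dB

4.95 dB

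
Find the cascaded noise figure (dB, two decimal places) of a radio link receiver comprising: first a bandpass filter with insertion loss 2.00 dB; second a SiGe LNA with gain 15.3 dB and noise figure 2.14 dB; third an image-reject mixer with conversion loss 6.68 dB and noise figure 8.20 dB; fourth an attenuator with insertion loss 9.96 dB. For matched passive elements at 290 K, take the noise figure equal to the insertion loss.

Convert to linear (a loss of L dB is a gain of −L dB): F_i = 10^(NF_i/10), G_i = 10^(G_i,dB/10)
  Stage 1: F_1 = 10^(2.00/10) = 1.585, G_1 = 10^(−2.00/10) = 0.6310
  Stage 2: F_2 = 10^(2.14/10) = 1.637, G_2 = 10^(15.3/10) = 33.88
  Stage 3: F_3 = 10^(8.20/10) = 6.607, G_3 = 10^(−6.68/10) = 0.2148
  Stage 4: F_4 = 10^(9.96/10) = 9.908, G_4 = 10^(−9.96/10) = 0.1009
Friis cascade:
  F = 1.585 + (1.637 − 1)/0.6310 + (6.607 − 1)/21.38 + (9.908 − 1)/4.592 = 4.796
NF = 10 log₁₀(4.796) = 6.81 dB

6.81 dB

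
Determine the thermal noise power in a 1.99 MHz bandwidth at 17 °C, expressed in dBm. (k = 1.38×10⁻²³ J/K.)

−111.0 dBm

T = 17 °C + 273.15 = 290.15 K
P_n = kTB = 1.38×10⁻²³ × 290.15 × 1.99×10⁶ = 7.97×10⁻¹⁵ W
In dBm: 10 log₁₀(7.97×10⁻¹⁵ / 10⁻³) = −111.0 dBm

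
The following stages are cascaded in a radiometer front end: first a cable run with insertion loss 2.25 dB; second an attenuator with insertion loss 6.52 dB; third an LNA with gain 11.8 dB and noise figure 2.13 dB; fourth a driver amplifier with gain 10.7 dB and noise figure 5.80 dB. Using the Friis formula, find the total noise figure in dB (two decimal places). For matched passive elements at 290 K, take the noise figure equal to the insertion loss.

Convert to linear (a loss of L dB is a gain of −L dB): F_i = 10^(NF_i/10), G_i = 10^(G_i,dB/10)
  Stage 1: F_1 = 10^(2.25/10) = 1.679, G_1 = 10^(−2.25/10) = 0.5957
  Stage 2: F_2 = 10^(6.52/10) = 4.487, G_2 = 10^(−6.52/10) = 0.2228
  Stage 3: F_3 = 10^(2.13/10) = 1.633, G_3 = 10^(11.8/10) = 15.14
  Stage 4: F_4 = 10^(5.80/10) = 3.802, G_4 = 10^(10.7/10) = 11.75
Friis cascade:
  F = 1.679 + (4.487 − 1)/0.5957 + (1.633 − 1)/0.1327 + (3.802 − 1)/2.009 = 13.70
NF = 10 log₁₀(13.70) = 11.37 dB

11.37 dB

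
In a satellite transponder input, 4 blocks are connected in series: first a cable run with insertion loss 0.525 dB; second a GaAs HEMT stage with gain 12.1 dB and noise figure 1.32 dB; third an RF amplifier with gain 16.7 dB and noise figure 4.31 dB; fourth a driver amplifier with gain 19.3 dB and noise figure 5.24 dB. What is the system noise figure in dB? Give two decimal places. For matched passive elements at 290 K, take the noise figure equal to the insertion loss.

Convert to linear (a loss of L dB is a gain of −L dB): F_i = 10^(NF_i/10), G_i = 10^(G_i,dB/10)
  Stage 1: F_1 = 10^(0.525/10) = 1.128, G_1 = 10^(−0.525/10) = 0.8861
  Stage 2: F_2 = 10^(1.32/10) = 1.355, G_2 = 10^(12.1/10) = 16.22
  Stage 3: F_3 = 10^(4.31/10) = 2.698, G_3 = 10^(16.7/10) = 46.77
  Stage 4: F_4 = 10^(5.24/10) = 3.342, G_4 = 10^(19.3/10) = 85.11
Friis cascade:
  F = 1.128 + (1.355 − 1)/0.8861 + (2.698 − 1)/14.37 + (3.342 − 1)/672.2 = 1.651
NF = 10 log₁₀(1.651) = 2.18 dB

2.18 dB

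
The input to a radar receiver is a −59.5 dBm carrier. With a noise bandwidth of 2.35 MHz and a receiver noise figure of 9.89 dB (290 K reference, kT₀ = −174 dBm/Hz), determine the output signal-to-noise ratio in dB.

40.9 dB

Noise floor: N = −174 + 10 log₁₀(B) + NF
10 log₁₀(2.35×10⁶) = 63.71 dB
N = −174 + 63.71 + 9.89 = −100.40 dBm
SNR = P_sig − N = −59.5 − (−100.40) = 40.90 dB → 40.9 dB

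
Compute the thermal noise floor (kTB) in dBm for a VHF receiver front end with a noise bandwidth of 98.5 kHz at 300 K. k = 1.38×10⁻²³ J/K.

−123.9 dBm

P_n = kTB = 1.38×10⁻²³ × 300 × 9.85×10⁴ = 4.08×10⁻¹⁶ W
In dBm: 10 log₁₀(4.08×10⁻¹⁶ / 10⁻³) = −123.9 dBm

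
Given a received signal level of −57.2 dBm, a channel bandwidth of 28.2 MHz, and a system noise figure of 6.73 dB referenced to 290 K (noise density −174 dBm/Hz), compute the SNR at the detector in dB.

35.6 dB

Noise floor: N = −174 + 10 log₁₀(B) + NF
10 log₁₀(2.82×10⁷) = 74.5 dB
N = −174 + 74.5 + 6.73 = −92.77 dBm
SNR = P_sig − N = −57.2 − (−92.77) = 35.57 dB → 35.6 dB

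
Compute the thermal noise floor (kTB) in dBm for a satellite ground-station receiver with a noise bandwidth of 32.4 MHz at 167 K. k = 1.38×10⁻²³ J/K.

−101.3 dBm

P_n = kTB = 1.38×10⁻²³ × 167 × 3.24×10⁷ = 7.47×10⁻¹⁴ W
In dBm: 10 log₁₀(7.47×10⁻¹⁴ / 10⁻³) = −101.3 dBm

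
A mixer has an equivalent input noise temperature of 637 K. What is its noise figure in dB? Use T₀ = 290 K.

F = 1 + T_e/T₀ = 1 + 637/290 = 3.19655
NF = 10 log₁₀(3.19655) = 5.05 dB

5.05 dB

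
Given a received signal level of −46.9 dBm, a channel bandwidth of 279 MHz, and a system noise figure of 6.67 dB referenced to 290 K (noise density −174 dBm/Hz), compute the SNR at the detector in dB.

Noise floor: N = −174 + 10 log₁₀(B) + NF
10 log₁₀(2.79×10⁸) = 84.46 dB
N = −174 + 84.46 + 6.67 = −82.87 dBm
SNR = P_sig − N = −46.9 − (−82.87) = 35.97 dB → 36.0 dB

36.0 dB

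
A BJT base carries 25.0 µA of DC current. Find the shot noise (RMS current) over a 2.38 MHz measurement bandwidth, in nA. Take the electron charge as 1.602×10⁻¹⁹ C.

I_n = √(2qI·B)
2qI·B = 2 × 1.602×10⁻¹⁹ × 2.50×10⁻⁵ × 2.38×10⁶ = 1.91×10⁻¹⁷ A²
I_n = √(1.91×10⁻¹⁷) = 4.37×10⁻⁹ A = 4.37 nA

4.37 nA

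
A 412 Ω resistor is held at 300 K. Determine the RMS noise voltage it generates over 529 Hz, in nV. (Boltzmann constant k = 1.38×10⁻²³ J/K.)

60.1 nV

V_n = √(4kTRB)
4kTRB = 4 × 1.38×10⁻²³ × 300 × 4.12×10² × 5.29×10² = 3.61×10⁻¹⁵ V²
V_n = √(3.61×10⁻¹⁵) = 6.01×10⁻⁸ V = 60.1 nV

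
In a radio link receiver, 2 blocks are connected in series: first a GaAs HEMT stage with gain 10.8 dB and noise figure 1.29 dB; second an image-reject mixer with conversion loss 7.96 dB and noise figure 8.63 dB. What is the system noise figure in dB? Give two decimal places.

Convert to linear (a loss of L dB is a gain of −L dB): F_i = 10^(NF_i/10), G_i = 10^(G_i,dB/10)
  Stage 1: F_1 = 10^(1.29/10) = 1.346, G_1 = 10^(10.8/10) = 12.02
  Stage 2: F_2 = 10^(8.63/10) = 7.295, G_2 = 10^(−7.96/10) = 0.1600
Friis cascade:
  F = 1.346 + (7.295 − 1)/12.02 = 1.869
NF = 10 log₁₀(1.869) = 2.72 dB

2.72 dB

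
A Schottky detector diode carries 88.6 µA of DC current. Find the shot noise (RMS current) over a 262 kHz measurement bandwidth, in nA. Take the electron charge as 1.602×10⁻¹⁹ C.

2.73 nA

I_n = √(2qI·B)
2qI·B = 2 × 1.602×10⁻¹⁹ × 8.86×10⁻⁵ × 2.62×10⁵ = 7.44×10⁻¹⁸ A²
I_n = √(7.44×10⁻¹⁸) = 2.73×10⁻⁹ A = 2.73 nA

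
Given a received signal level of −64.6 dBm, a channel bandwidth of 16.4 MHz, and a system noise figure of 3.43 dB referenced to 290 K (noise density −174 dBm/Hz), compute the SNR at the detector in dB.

33.8 dB

Noise floor: N = −174 + 10 log₁₀(B) + NF
10 log₁₀(1.64×10⁷) = 72.15 dB
N = −174 + 72.15 + 3.43 = −98.42 dBm
SNR = P_sig − N = −64.6 − (−98.42) = 33.82 dB → 33.8 dB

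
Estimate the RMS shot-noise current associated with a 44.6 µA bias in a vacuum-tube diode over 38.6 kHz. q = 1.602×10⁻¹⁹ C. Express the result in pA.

I_n = √(2qI·B)
2qI·B = 2 × 1.602×10⁻¹⁹ × 4.46×10⁻⁵ × 3.86×10⁴ = 5.52×10⁻¹⁹ A²
I_n = √(5.52×10⁻¹⁹) = 7.43×10⁻¹⁰ A = 743 pA

743 pA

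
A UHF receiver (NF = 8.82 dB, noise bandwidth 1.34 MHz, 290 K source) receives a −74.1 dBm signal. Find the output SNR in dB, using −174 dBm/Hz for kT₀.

29.8 dB

Noise floor: N = −174 + 10 log₁₀(B) + NF
10 log₁₀(1.34×10⁶) = 61.27 dB
N = −174 + 61.27 + 8.82 = −103.91 dBm
SNR = P_sig − N = −74.1 − (−103.91) = 29.81 dB → 29.8 dB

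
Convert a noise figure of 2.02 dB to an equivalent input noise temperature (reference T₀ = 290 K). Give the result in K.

172 K

F = 10^(2.02/10) = 1.59221
T_e = (F − 1)·T₀ = (1.59221 − 1) × 290 = 172 K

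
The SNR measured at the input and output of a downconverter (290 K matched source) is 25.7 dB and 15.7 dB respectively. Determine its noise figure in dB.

10.0 dB

NF (dB) = SNR_in(dB) − SNR_out(dB) when the source is at T₀
NF = 25.7 − 15.7 = 10.0 dB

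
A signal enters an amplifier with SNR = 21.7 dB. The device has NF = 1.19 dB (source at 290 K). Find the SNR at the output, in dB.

By definition F = SNR_in/SNR_out, so in dB: SNR_out = SNR_in − NF
SNR_out = 21.7 − 1.19 = 20.51 dB

20.51 dB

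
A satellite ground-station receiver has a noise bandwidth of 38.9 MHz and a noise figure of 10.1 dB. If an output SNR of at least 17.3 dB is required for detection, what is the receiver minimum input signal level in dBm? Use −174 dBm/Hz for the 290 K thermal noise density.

Sensitivity = −174 + 10 log₁₀(B) + NF + SNR_min
= −174 + 75.9 + 10.1 + 17.3
= −70.7 dBm → −70.7 dBm

−70.7 dBm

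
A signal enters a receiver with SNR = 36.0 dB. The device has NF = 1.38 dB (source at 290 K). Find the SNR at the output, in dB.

By definition F = SNR_in/SNR_out, so in dB: SNR_out = SNR_in − NF
SNR_out = 36.0 − 1.38 = 34.62 dB

34.62 dB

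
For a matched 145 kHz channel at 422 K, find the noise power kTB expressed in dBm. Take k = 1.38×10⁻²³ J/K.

P_n = kTB = 1.38×10⁻²³ × 422 × 1.45×10⁵ = 8.44×10⁻¹⁶ W
In dBm: 10 log₁₀(8.44×10⁻¹⁶ / 10⁻³) = −120.7 dBm

−120.7 dBm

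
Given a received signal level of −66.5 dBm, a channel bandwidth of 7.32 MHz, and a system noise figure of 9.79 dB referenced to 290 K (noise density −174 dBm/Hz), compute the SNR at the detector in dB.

29.1 dB

Noise floor: N = −174 + 10 log₁₀(B) + NF
10 log₁₀(7.32×10⁶) = 68.65 dB
N = −174 + 68.65 + 9.79 = −95.56 dBm
SNR = P_sig − N = −66.5 − (−95.56) = 29.06 dB → 29.1 dB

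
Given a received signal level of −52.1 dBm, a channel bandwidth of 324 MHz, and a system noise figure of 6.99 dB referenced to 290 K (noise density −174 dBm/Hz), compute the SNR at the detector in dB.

29.8 dB

Noise floor: N = −174 + 10 log₁₀(B) + NF
10 log₁₀(3.24×10⁸) = 85.11 dB
N = −174 + 85.11 + 6.99 = −81.90 dBm
SNR = P_sig − N = −52.1 − (−81.90) = 29.80 dB → 29.8 dB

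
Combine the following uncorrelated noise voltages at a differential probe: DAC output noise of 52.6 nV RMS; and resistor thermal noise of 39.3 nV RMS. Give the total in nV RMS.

Uncorrelated sources add in power (mean-square): V_tot = √(ΣV_i²)
V_tot = √[(5.26×10⁻⁸)² + (3.93×10⁻⁸)²] = 6.57×10⁻⁸ V = 65.7 nV

65.7 nV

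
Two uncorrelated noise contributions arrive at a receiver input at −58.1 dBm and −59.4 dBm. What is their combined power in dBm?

Convert to linear, add, convert back:
P₁ = 1.55×10⁻⁹ W, P₂ = 1.15×10⁻⁹ W
P_tot = 2.70×10⁻⁹ W → 10 log₁₀(P_tot / 10⁻³) = −55.7 dBm

−55.7 dBm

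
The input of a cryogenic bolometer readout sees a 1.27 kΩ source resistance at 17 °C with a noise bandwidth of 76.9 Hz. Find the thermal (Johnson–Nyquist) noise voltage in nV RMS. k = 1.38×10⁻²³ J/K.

T = 17 °C + 273.15 = 290.15 K
V_n = √(4kTRB)
4kTRB = 4 × 1.38×10⁻²³ × 290.15 × 1.27×10³ × 7.69×10¹ = 1.56×10⁻¹⁵ V²
V_n = √(1.56×10⁻¹⁵) = 3.95×10⁻⁸ V = 39.5 nV

39.5 nV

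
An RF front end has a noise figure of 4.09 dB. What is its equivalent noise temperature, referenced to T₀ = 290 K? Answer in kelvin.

F = 10^(4.09/10) = 2.56448
T_e = (F − 1)·T₀ = (2.56448 − 1) × 290 = 454 K

454 K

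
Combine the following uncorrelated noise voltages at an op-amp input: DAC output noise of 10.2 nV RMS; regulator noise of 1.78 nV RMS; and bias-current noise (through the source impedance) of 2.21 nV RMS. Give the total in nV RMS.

10.6 nV

Uncorrelated sources add in power (mean-square): V_tot = √(ΣV_i²)
V_tot = √[(1.02×10⁻⁸)² + (1.78×10⁻⁹)² + (2.21×10⁻⁹)²] = 1.06×10⁻⁸ V = 10.6 nV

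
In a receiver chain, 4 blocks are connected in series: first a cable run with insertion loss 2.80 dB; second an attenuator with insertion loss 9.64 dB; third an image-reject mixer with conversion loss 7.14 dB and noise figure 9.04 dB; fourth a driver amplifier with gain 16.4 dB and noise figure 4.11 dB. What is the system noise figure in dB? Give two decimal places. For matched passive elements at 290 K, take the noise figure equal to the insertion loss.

24.53 dB

Convert to linear (a loss of L dB is a gain of −L dB): F_i = 10^(NF_i/10), G_i = 10^(G_i,dB/10)
  Stage 1: F_1 = 10^(2.80/10) = 1.905, G_1 = 10^(−2.80/10) = 0.5248
  Stage 2: F_2 = 10^(9.64/10) = 9.204, G_2 = 10^(−9.64/10) = 0.1086
  Stage 3: F_3 = 10^(9.04/10) = 8.017, G_3 = 10^(−7.14/10) = 0.1932
  Stage 4: F_4 = 10^(4.11/10) = 2.576, G_4 = 10^(16.4/10) = 43.65
Friis cascade:
  F = 1.905 + (9.204 − 1)/0.5248 + (8.017 − 1)/0.05702 + (2.576 − 1)/0.01102 = 283.7
NF = 10 log₁₀(283.7) = 24.53 dB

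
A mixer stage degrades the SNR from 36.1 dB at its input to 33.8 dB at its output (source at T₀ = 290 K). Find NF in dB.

2.3 dB

NF (dB) = SNR_in(dB) − SNR_out(dB) when the source is at T₀
NF = 36.1 − 33.8 = 2.3 dB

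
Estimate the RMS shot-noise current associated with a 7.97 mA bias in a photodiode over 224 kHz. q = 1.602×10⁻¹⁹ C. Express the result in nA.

I_n = √(2qI·B)
2qI·B = 2 × 1.602×10⁻¹⁹ × 7.97×10⁻³ × 2.24×10⁵ = 5.72×10⁻¹⁶ A²
I_n = √(5.72×10⁻¹⁶) = 2.39×10⁻⁸ A = 23.9 nA

23.9 nA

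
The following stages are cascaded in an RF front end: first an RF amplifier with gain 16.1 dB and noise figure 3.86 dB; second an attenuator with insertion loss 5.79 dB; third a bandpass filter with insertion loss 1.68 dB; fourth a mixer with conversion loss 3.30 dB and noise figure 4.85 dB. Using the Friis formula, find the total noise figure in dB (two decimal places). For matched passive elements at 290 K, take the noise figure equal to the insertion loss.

Convert to linear (a loss of L dB is a gain of −L dB): F_i = 10^(NF_i/10), G_i = 10^(G_i,dB/10)
  Stage 1: F_1 = 10^(3.86/10) = 2.432, G_1 = 10^(16.1/10) = 40.74
  Stage 2: F_2 = 10^(5.79/10) = 3.793, G_2 = 10^(−5.79/10) = 0.2636
  Stage 3: F_3 = 10^(1.68/10) = 1.472, G_3 = 10^(−1.68/10) = 0.6792
  Stage 4: F_4 = 10^(4.85/10) = 3.055, G_4 = 10^(−3.30/10) = 0.4677
Friis cascade:
  F = 2.432 + (3.793 − 1)/40.74 + (1.472 − 1)/10.74 + (3.055 − 1)/7.295 = 2.826
NF = 10 log₁₀(2.826) = 4.51 dB

4.51 dB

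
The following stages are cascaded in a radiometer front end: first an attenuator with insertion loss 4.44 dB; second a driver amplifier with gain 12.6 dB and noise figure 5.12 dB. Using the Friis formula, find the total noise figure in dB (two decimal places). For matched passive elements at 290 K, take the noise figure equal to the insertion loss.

Convert to linear (a loss of L dB is a gain of −L dB): F_i = 10^(NF_i/10), G_i = 10^(G_i,dB/10)
  Stage 1: F_1 = 10^(4.44/10) = 2.780, G_1 = 10^(−4.44/10) = 0.3597
  Stage 2: F_2 = 10^(5.12/10) = 3.251, G_2 = 10^(12.6/10) = 18.20
Friis cascade:
  F = 2.780 + (3.251 − 1)/0.3597 = 9.036
NF = 10 log₁₀(9.036) = 9.56 dB

9.56 dB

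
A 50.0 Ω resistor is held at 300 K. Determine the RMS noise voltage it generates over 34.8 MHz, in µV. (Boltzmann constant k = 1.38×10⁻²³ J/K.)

V_n = √(4kTRB)
4kTRB = 4 × 1.38×10⁻²³ × 300 × 5.00×10¹ × 3.48×10⁷ = 2.88×10⁻¹¹ V²
V_n = √(2.88×10⁻¹¹) = 5.37×10⁻⁶ V = 5.37 µV

5.37 µV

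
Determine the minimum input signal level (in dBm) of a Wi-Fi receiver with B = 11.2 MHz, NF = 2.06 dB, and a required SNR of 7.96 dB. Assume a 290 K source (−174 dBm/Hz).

Sensitivity = −174 + 10 log₁₀(B) + NF + SNR_min
= −174 + 70.49 + 2.06 + 7.96
= −93.49 dBm → −93.5 dBm

−93.5 dBm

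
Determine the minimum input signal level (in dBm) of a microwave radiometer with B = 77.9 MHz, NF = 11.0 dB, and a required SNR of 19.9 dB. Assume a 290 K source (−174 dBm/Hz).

Sensitivity = −174 + 10 log₁₀(B) + NF + SNR_min
= −174 + 78.92 + 11.0 + 19.9
= −64.18 dBm → −64.2 dBm

−64.2 dBm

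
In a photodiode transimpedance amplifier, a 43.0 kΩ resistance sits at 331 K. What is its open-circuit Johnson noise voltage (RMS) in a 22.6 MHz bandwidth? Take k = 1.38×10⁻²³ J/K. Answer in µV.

V_n = √(4kTRB)
4kTRB = 4 × 1.38×10⁻²³ × 331 × 4.30×10⁴ × 2.26×10⁷ = 1.78×10⁻⁸ V²
V_n = √(1.78×10⁻⁸) = 1.33×10⁻⁴ V = 133 µV

133 µV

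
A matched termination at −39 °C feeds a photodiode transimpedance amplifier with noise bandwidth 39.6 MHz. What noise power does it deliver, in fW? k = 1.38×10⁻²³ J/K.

128 fW

T = −39 °C + 273.15 = 234.15 K
P_n = kTB = 1.38×10⁻²³ × 234.15 × 3.96×10⁷ = 1.28×10⁻¹³ W = 128 fW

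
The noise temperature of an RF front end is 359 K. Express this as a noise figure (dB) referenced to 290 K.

F = 1 + T_e/T₀ = 1 + 359/290 = 2.23793
NF = 10 log₁₀(2.23793) = 3.50 dB

3.50 dB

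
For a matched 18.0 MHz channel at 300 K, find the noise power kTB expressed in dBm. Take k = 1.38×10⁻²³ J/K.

−101.3 dBm

P_n = kTB = 1.38×10⁻²³ × 300 × 1.80×10⁷ = 7.45×10⁻¹⁴ W
In dBm: 10 log₁₀(7.45×10⁻¹⁴ / 10⁻³) = −101.3 dBm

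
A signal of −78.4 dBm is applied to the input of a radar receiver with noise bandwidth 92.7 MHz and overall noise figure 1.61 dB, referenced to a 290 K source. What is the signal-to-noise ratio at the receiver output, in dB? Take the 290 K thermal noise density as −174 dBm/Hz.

Noise floor: N = −174 + 10 log₁₀(B) + NF
10 log₁₀(9.27×10⁷) = 79.67 dB
N = −174 + 79.67 + 1.61 = −92.72 dBm
SNR = P_sig − N = −78.4 − (−92.72) = 14.32 dB → 14.3 dB

14.3 dB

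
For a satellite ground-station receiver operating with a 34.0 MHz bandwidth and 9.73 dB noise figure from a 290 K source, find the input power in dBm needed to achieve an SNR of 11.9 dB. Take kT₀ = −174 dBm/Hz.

−77.1 dBm

Sensitivity = −174 + 10 log₁₀(B) + NF + SNR_min
= −174 + 75.31 + 9.73 + 11.9
= −77.06 dBm → −77.1 dBm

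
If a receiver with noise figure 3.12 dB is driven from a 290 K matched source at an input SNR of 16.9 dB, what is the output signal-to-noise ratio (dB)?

By definition F = SNR_in/SNR_out, so in dB: SNR_out = SNR_in − NF
SNR_out = 16.9 − 3.12 = 13.78 dB

13.78 dB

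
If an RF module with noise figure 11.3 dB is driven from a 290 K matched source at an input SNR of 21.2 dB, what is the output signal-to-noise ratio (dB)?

By definition F = SNR_in/SNR_out, so in dB: SNR_out = SNR_in − NF
SNR_out = 21.2 − 11.3 = 9.9 dB

9.9 dB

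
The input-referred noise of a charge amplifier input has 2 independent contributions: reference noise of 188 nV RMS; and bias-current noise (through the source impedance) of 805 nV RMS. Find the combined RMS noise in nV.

Uncorrelated sources add in power (mean-square): V_tot = √(ΣV_i²)
V_tot = √[(1.88×10⁻⁷)² + (8.05×10⁻⁷)²] = 8.27×10⁻⁷ V = 827 nV

827 nV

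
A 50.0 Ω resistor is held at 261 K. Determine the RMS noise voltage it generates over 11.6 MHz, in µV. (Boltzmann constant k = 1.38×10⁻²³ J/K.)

2.89 µV

V_n = √(4kTRB)
4kTRB = 4 × 1.38×10⁻²³ × 261 × 5.00×10¹ × 1.16×10⁷ = 8.36×10⁻¹² V²
V_n = √(8.36×10⁻¹²) = 2.89×10⁻⁶ V = 2.89 µV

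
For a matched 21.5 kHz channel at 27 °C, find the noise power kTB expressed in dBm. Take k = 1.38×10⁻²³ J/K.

−130.5 dBm

T = 27 °C + 273.15 = 300.15 K
P_n = kTB = 1.38×10⁻²³ × 300.15 × 2.15×10⁴ = 8.91×10⁻¹⁷ W
In dBm: 10 log₁₀(8.91×10⁻¹⁷ / 10⁻³) = −130.5 dBm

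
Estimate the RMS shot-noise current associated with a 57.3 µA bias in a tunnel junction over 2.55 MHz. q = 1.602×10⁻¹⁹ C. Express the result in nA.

6.84 nA

I_n = √(2qI·B)
2qI·B = 2 × 1.602×10⁻¹⁹ × 5.73×10⁻⁵ × 2.55×10⁶ = 4.68×10⁻¹⁷ A²
I_n = √(4.68×10⁻¹⁷) = 6.84×10⁻⁹ A = 6.84 nA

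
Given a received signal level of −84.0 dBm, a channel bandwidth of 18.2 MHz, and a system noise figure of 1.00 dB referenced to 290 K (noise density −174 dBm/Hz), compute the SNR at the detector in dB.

Noise floor: N = −174 + 10 log₁₀(B) + NF
10 log₁₀(1.82×10⁷) = 72.6 dB
N = −174 + 72.6 + 1.00 = −100.40 dBm
SNR = P_sig − N = −84.0 − (−100.40) = 16.40 dB → 16.4 dB

16.4 dB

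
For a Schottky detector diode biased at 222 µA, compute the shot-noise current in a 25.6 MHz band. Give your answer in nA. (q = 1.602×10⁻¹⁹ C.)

42.7 nA

I_n = √(2qI·B)
2qI·B = 2 × 1.602×10⁻¹⁹ × 2.22×10⁻⁴ × 2.56×10⁷ = 1.82×10⁻¹⁵ A²
I_n = √(1.82×10⁻¹⁵) = 4.27×10⁻⁸ A = 42.7 nA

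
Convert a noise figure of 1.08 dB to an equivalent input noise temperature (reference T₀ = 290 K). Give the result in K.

81.9 K

F = 10^(1.08/10) = 1.28233
T_e = (F − 1)·T₀ = (1.28233 − 1) × 290 = 81.9 K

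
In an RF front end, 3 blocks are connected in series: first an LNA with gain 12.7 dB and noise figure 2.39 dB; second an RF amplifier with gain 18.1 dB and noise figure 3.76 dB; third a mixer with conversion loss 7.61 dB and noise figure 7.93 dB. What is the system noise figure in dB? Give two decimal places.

2.58 dB

Convert to linear (a loss of L dB is a gain of −L dB): F_i = 10^(NF_i/10), G_i = 10^(G_i,dB/10)
  Stage 1: F_1 = 10^(2.39/10) = 1.734, G_1 = 10^(12.7/10) = 18.62
  Stage 2: F_2 = 10^(3.76/10) = 2.377, G_2 = 10^(18.1/10) = 64.57
  Stage 3: F_3 = 10^(7.93/10) = 6.209, G_3 = 10^(−7.61/10) = 0.1734
Friis cascade:
  F = 1.734 + (2.377 − 1)/18.62 + (6.209 − 1)/1202 = 1.812
NF = 10 log₁₀(1.812) = 2.58 dB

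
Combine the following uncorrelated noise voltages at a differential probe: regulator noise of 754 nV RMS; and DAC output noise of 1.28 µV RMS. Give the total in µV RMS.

Uncorrelated sources add in power (mean-square): V_tot = √(ΣV_i²)
V_tot = √[(7.54×10⁻⁷)² + (1.28×10⁻⁶)²] = 1.49×10⁻⁶ V = 1.49 µV

1.49 µV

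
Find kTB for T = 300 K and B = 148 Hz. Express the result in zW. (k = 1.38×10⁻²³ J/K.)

613 zW

P_n = kTB = 1.38×10⁻²³ × 300 × 1.48×10² = 6.13×10⁻¹⁹ W = 613 zW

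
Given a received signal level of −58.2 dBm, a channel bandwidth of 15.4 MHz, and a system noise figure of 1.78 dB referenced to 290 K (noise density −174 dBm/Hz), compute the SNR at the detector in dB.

42.1 dB

Noise floor: N = −174 + 10 log₁₀(B) + NF
10 log₁₀(1.54×10⁷) = 71.88 dB
N = −174 + 71.88 + 1.78 = −100.34 dBm
SNR = P_sig − N = −58.2 − (−100.34) = 42.14 dB → 42.1 dB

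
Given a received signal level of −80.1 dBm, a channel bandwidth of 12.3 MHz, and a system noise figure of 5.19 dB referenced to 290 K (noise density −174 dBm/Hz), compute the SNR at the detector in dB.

Noise floor: N = −174 + 10 log₁₀(B) + NF
10 log₁₀(1.23×10⁷) = 70.9 dB
N = −174 + 70.9 + 5.19 = −97.91 dBm
SNR = P_sig − N = −80.1 − (−97.91) = 17.81 dB → 17.8 dB

17.8 dB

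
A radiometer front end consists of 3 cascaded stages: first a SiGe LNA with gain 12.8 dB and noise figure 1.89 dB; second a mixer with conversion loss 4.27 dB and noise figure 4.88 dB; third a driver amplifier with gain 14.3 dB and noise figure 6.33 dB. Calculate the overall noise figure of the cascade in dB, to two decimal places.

3.26 dB

Convert to linear (a loss of L dB is a gain of −L dB): F_i = 10^(NF_i/10), G_i = 10^(G_i,dB/10)
  Stage 1: F_1 = 10^(1.89/10) = 1.545, G_1 = 10^(12.8/10) = 19.05
  Stage 2: F_2 = 10^(4.88/10) = 3.076, G_2 = 10^(−4.27/10) = 0.3741
  Stage 3: F_3 = 10^(6.33/10) = 4.295, G_3 = 10^(14.3/10) = 26.92
Friis cascade:
  F = 1.545 + (3.076 − 1)/19.05 + (4.295 − 1)/7.129 = 2.116
NF = 10 log₁₀(2.116) = 3.26 dB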